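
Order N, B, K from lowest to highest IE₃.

B < K < N

The third ionization energy removes an electron from the +2 ion. For each element: N²⁺ still has 3 valence electrons; B²⁺ still has 1 valence electron; K²⁺ is already 1 electron into the core.
Usually core removal costs more than valence removal, but here the competition is close: a tightly held n=2 valence electron can cost more to remove than an n=3 core electron, so the actual values have to decide it.
Valence configurations: N²⁺ [He]2s²2p¹, B²⁺ [He]2s¹.
Approximate IE_3 values (kJ/mol): N 4578, B 3660, K 4420.
Putting it together, IE_3: B < K < N.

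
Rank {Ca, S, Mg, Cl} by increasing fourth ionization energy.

IE_4 is the cost of taking one more electron from the +3 cation: Ca³⁺ is already 1 electron into the core; S³⁺ still has 3 valence electrons; Mg³⁺ is already 1 electron into the core; Cl³⁺ still has 4 valence electrons.
Breaking into a closed-shell core is much more expensive than removing a leftover valence electron — Ca and Mg have the largest IE_4 here.
Valence configurations: S³⁺ [Ne]3s²3p¹, Cl³⁺ [Ne]3s²3p².
Approximate IE_4 values (kJ/mol): Ca 6491, S 4556, Mg 10543, Cl 5159.
Hence IE_4: S < Cl < Ca < Mg.

S < Cl < Ca < Mg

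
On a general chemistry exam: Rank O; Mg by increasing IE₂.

Mg < O

The second ionization energy removes an electron from the +1 ion. For each element: O⁺ still has 5 valence electrons; Mg⁺ still has 1 valence electron.
All are still removing valence electrons, so compare the +1 ions as you would atoms: IE_2 generally rises across a period (higher Z_eff) and falls down a group (larger shell), subject to the usual subshell exceptions.
Valence configurations: O⁺ [He]2s²2p³, Mg⁺ [Ne]3s¹.
Approximate IE_2 values (kJ/mol): O 3388, Mg 1451.
Hence IE_2: Mg < O.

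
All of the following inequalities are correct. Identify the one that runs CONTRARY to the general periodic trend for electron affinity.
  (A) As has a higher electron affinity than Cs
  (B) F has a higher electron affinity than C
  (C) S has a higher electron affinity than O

(C)

The general trend: electron affinity increases across a period and decreases down a group.
(A) As (period 4, group 15) vs Cs (period 6, group 1): the stated order agrees with the simple trend.
(B) F (period 2, group 17) vs C (period 2, group 14): the stated order agrees with the simple trend.
(C) S (period 3, group 16) vs O (period 2, group 16): the stated order contradicts the simple trend.
The exception is (C): the compact 2p subshell of O repels the added electron more than S's larger 3p does.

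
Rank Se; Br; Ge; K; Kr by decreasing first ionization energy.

K is in period 4, group 1; Ge is in period 4, group 14; Se is in period 4, group 16; Br is in period 4, group 17; Kr is in period 4, group 18.
Removing the outermost electron gets harder across a period and easier down a group.
All lie in period 4, so first ionization energy increases left to right.
So from highest to lowest: Kr > Br > Se > Ge > K.

Kr, Br, Se, Ge, K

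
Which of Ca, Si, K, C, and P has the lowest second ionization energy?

Ca

After 1 electron has been removed, what remains? Ca⁺ still has 1 valence electron; Si⁺ still has 3 valence electrons; K⁺ is the bare [Ar] core; C⁺ still has 3 valence electrons; P⁺ still has 4 valence electrons.
Breaking into a closed-shell core is much more expensive than removing a leftover valence electron — K has the largest IE_2 here.
Valence configurations: Ca⁺ [Ar]4s¹, Si⁺ [Ne]3s²3p¹, C⁺ [He]2s²2p¹, P⁺ [Ne]3s²3p².
Tabulated IE_2 (kJ/mol): Ca 1145, Si 1577, K 3052, C 2353, P 1907.
So the second ionization energies run Ca < Si < P < C < K.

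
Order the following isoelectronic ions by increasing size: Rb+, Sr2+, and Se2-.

All of these have 36 electrons, so size is governed by nuclear charge alone: the more protons, the stronger the pull on the same electron cloud, and the smaller the ion.
Nuclear charges: Sr2+ (Z=38), Rb+ (Z=37), Se2- (Z=34).
Smallest to largest: Sr2+ < Rb+ < Se2-.

Sr2+, Rb+, Se2-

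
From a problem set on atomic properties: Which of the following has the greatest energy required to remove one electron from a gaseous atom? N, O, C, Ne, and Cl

C is in period 2, group 14; N is in period 2, group 15; O is in period 2, group 16; Ne is in period 2, group 18; Cl is in period 3, group 17.
Removing the outermost electron gets harder across a period and easier down a group.
These span different periods and groups, so the two trends combine.
Cl > C: the two effects oppose for this pair; the across-period effect wins (1251 vs 1086 kJ/mol).
O > Cl: period and group pull opposite ways; the down-group shift dominates (1314 vs 1251 kJ/mol).
N > O: this pair runs against the simple trend — see the exception note.
Ne > N: both are in period 2; the period trend gives Ne the larger value.
Note the exception: N has a higher first ionization energy than O, contrary to the simple trend — pairing an electron in O's 2p⁴ costs repulsion energy, so O ionizes more easily than half-filled N (2p³).
Approximate values (kJ/mol): C 1086, N 1402, O 1314, Ne 2081, Cl 1251.
The greatest energy required to remove one electron from a gaseous atom among these belongs to Ne.

Ne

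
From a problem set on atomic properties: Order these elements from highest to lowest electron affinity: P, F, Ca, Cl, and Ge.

Cl, F, Ge, P, Ca

F is in period 2, group 17; P is in period 3, group 15; Cl is in period 3, group 17; Ca is in period 4, group 2; Ge is in period 4, group 14.
EA tends to increase across a period and decrease down a group, though the pattern is less regular than for IE or radius.
Neither a single period nor a single group — weigh both effects.
P > Ca: relative to Ca, both the across-period and down-group shifts push P's electron affinity up.
Ge > P: this pair runs against the simple trend — see the exception note.
F > Ge: both effects reinforce here, so F is clearly the higher of the two.
Cl > F: this pair runs against the simple trend — see the exception note.
Note the exception: Ge has a higher electron affinity than P, contrary to the simple trend — adding an electron to P's half-filled np³ subshell costs electron-pairing energy.
Note the exception: Cl has a higher electron affinity than F, contrary to the simple trend — F's small 2p subshell makes the incoming electron feel strong e⁻–e⁻ repulsion, so Cl actually releases more energy on gaining an electron.
Approximate values (kJ/mol): F 328, P 72, Cl 349, Ca 2, Ge 119.
So from highest to lowest: Cl > F > Ge > P > Ca.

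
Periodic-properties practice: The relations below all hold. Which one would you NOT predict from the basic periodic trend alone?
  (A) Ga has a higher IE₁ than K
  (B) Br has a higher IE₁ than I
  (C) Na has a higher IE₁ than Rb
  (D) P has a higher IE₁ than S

The general trend: IE₁ increases across a period and decreases down a group.
(A) Ga (period 4, group 13) vs K (period 4, group 1): the stated order agrees with the simple trend.
(B) Br (period 4, group 17) vs I (period 5, group 17): the stated order agrees with the simple trend.
(C) Na (period 3, group 1) vs Rb (period 5, group 1): the stated order agrees with the simple trend.
(D) P (period 3, group 15) vs S (period 3, group 16): the stated order contradicts the simple trend.
The exception is (D): S (3p⁴) ionizes more easily than half-filled P (3p³) because the paired 3p electron in S is pushed out by e⁻–e⁻ repulsion.

(D)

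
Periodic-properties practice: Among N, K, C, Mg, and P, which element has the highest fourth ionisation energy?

Mg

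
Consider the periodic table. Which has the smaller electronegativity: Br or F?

Br

F is in period 2, group 17; Br is in period 4, group 17.
Smaller atoms with higher effective nuclear charge are more electronegative.
All are in group 17, so electronegativity increases up the group.
So Br has the smaller electronegativity (Br < F).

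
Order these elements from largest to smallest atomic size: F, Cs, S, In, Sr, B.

Cs, Sr, In, S, B, F

B is in period 2, group 13; F is in period 2, group 17; S is in period 3, group 16; Sr is in period 5, group 2; In is in period 5, group 13; Cs is in period 6, group 1.
Radius decreases left→right (rising Z_eff, same n) and increases top→bottom (higher n).
Here both period and group differ, so the two effects have to be weighed against each other.
B > F: B lies to the left of F in period 2, so the across-period effect alone puts B larger.
S > B: the two effects oppose for this pair; the down-group effect wins (103 vs 85 pm).
In > S: relative to S, both the across-period and down-group shifts push In's atomic radius up.
Sr > In: Sr lies to the left of In in period 5, so the across-period effect alone puts Sr larger.
Cs > Sr: both effects reinforce here, so Cs is clearly the larger of the two.
For reference (pm): B 85, F 64, S 103, Sr 185, In 142, Cs 232.
So from largest to smallest: Cs > Sr > In > S > B > F.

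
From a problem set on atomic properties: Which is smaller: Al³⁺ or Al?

Forming Al³⁺ removes 3 electrons from Al. Fewer electrons for the same nuclear charge means less shielding and a higher Z_eff on the remaining electrons, and for main-group metals the entire outer shell is lost.
A cation is smaller than its parent atom: Al³⁺ < Al.

Al³⁺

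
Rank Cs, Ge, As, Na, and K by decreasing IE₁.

As, Ge, Na, K, Cs

Na is in period 3, group 1; K is in period 4, group 1; Ge is in period 4, group 14; As is in period 4, group 15; Cs is in period 6, group 1.
IE₁ increases left→right with effective nuclear charge and decreases top→bottom as the valence shell moves farther out.
These span different periods and groups, so the two trends combine.
K > Cs: K sits above Cs in group 1, so the down-group effect alone puts K higher.
Na > K: they share group 1; the group trend gives Na the larger value.
Ge > Na: the two effects oppose for this pair; the across-period effect wins (762 vs 496 kJ/mol).
As > Ge: both are in period 4; the period trend gives As the larger value.
Approximate values (kJ/mol): Na 496, K 419, Ge 762, As 947, Cs 376.
So from highest to lowest: As > Ge > Na > K > Cs.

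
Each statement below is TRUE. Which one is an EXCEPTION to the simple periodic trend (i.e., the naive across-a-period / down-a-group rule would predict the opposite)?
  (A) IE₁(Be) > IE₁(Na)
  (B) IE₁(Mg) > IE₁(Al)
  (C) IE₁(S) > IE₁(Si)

The general trend: IE₁ increases across a period and decreases down a group.
(A) Be (period 2, group 2) vs Na (period 3, group 1): the stated order agrees with the simple trend.
(B) Mg (period 3, group 2) vs Al (period 3, group 13): the stated order contradicts the simple trend.
(C) S (period 3, group 16) vs Si (period 3, group 14): the stated order agrees with the simple trend.
The exception is (B): Al's single 3p electron is easier to remove than one from Mg's filled 3s².

(B)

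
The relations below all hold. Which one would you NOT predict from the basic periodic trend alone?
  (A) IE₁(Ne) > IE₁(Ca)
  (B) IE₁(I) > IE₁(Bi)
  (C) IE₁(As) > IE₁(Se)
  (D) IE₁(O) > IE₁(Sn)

The general trend: first ionization energy increases across a period and decreases down a group.
(A) Ne (period 2, group 18) vs Ca (period 4, group 2): the stated order agrees with the simple trend.
(B) I (period 5, group 17) vs Bi (period 6, group 15): the stated order agrees with the simple trend.
(C) As (period 4, group 15) vs Se (period 4, group 16): the stated order contradicts the simple trend.
(D) O (period 2, group 16) vs Sn (period 5, group 14): the stated order agrees with the simple trend.
The exception is (C): Se (4p⁴) ionizes more easily than half-filled As (4p³).

(C)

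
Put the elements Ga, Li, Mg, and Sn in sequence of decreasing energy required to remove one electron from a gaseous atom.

Li is in period 2, group 1; Mg is in period 3, group 2; Ga is in period 4, group 13; Sn is in period 5, group 14.
First ionization energy rises across a period (greater Z_eff holds electrons more tightly) and falls down a group (valence electrons are farther from the nucleus).
A diagonal step moves right (one effect) and down (the opposite effect) at once.
Ga > Li: period and group pull opposite ways; the across-period shift dominates (579 vs 520 kJ/mol).
Sn > Ga: the two effects oppose for this pair; the across-period effect wins (709 vs 579 kJ/mol).
Mg > Sn: the two effects oppose for this pair; the down-group effect wins (738 vs 709 kJ/mol).
Tabulated first ionization energy (kJ/mol): Li 520, Mg 738, Ga 579, Sn 709.
So from highest to lowest: Mg > Sn > Ga > Li.

Mg > Sn > Ga > Li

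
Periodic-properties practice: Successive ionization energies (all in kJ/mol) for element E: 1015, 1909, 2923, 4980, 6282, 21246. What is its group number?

Look for the largest jump between consecutive ionization energies: IE6/IE5 ≈ 3.4, far larger than any earlier ratio.
That jump marks the point where a core electron is being removed. So the atom has 5 valence electrons.
A main-group element with 5 valence electrons is in group 15.

Group 15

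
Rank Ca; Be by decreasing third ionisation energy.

The third ionization energy removes an electron from the +2 ion. For each element: Ca²⁺ is the bare [Ar] core; Be²⁺ is the bare [He] core.
All of these are removing an electron from a noble-gas core or deeper; the smaller core (lower principal quantum number) is held far more tightly, and within a period the higher nuclear charge binds the same core more tightly.
Approximate IE_3 values (kJ/mol): Ca 4912, Be 14849.
Putting it together, IE_3: Ca < Be.

Be > Ca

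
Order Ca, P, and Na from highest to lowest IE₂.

Na, P, Ca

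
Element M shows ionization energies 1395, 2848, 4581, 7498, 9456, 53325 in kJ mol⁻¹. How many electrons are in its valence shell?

5

Look for the largest jump between consecutive ionization energies: IE6/IE5 ≈ 5.6, far larger than any earlier ratio.
That jump marks the point where a core electron is being removed. So the atom has 5 valence electrons.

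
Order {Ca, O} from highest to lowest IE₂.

IE_2 is the cost of taking one more electron from the +1 cation: Ca⁺ still has 1 valence electron; O⁺ still has 5 valence electrons.
All are still removing valence electrons, so compare the +1 ions as you would atoms: IE_2 generally rises across a period (higher Z_eff) and falls down a group (larger shell), subject to the usual subshell exceptions.
Valence configurations: Ca⁺ [Ar]4s¹, O⁺ [He]2s²2p³.
Tabulated IE_2 (kJ/mol): Ca 1145, O 3388.
Overall IE_2 order: Ca < O.

O > Ca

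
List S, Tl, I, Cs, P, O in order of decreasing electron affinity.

I > S > O > P > Cs > Tl

O is in period 2, group 16; P is in period 3, group 15; S is in period 3, group 16; I is in period 5, group 17; Cs is in period 6, group 1; Tl is in period 6, group 13.
EA tends to increase across a period and decrease down a group, though the pattern is less regular than for IE or radius.
Here both period and group differ, so the two effects have to be weighed against each other.
Cs > Tl: this pair runs against the simple trend — see the exception note.
P > Cs: relative to Cs, both the across-period and down-group shifts push P's electron affinity up.
O > P: both effects reinforce here, so O is clearly the higher of the two.
S > O: this pair runs against the simple trend — see the exception note.
I > S: period and group pull opposite ways; the across-period shift dominates (295 vs 200 kJ/mol).
Note the exception: Cs has a higher electron affinity than Tl, contrary to the simple trend — Tl's ns²np¹ configuration gives only a small electron affinity — the sparsely filled np subshell binds an added electron weakly.
Note the exception: S has a higher electron affinity than O, contrary to the simple trend — the compact 2p subshell of O repels the added electron more than S's larger 3p does.
Approximate values (kJ/mol): O 141, P 72, S 200, I 295, Cs 46, Tl 19.
So from highest to lowest: I > S > O > P > Cs > Tl.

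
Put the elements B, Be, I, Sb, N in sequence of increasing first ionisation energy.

B < Sb < Be < I < N

Be is in period 2, group 2; B is in period 2, group 13; N is in period 2, group 15; Sb is in period 5, group 15; I is in period 5, group 17.
First ionization energy rises across a period (greater Z_eff holds electrons more tightly) and falls down a group (valence electrons are farther from the nucleus).
These span different periods and groups, so the two trends combine.
Sb > B: period and group pull opposite ways; the across-period shift dominates (831 vs 801 kJ/mol).
Be > Sb: period and group pull opposite ways; the down-group shift dominates (900 vs 831 kJ/mol).
I > Be: the two effects oppose for this pair; the across-period effect wins (1008 vs 900 kJ/mol).
N > I: the two effects oppose for this pair; the down-group effect wins (1402 vs 1008 kJ/mol).
Note the exception: Be has a higher first ionization energy than B, contrary to the simple trend — removing B's lone 2p electron is easier than breaking Be's filled 2s².
Approximate values (kJ/mol): Be 900, B 801, N 1402, Sb 831, I 1008.
So from lowest to highest: B < Sb < Be < I < N.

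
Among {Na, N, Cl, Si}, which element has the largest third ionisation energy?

After 2 electrons have been removed, what remains? Na²⁺ is already 1 electron into the core; N²⁺ still has 3 valence electrons; Cl²⁺ still has 5 valence electrons; Si²⁺ still has 2 valence electrons.
Pulling an electron out of a noble-gas core costs far more than removing a remaining valence electron, so Na sits at the high end of IE_3.
Valence configurations: N²⁺ [He]2s²2p¹, Cl²⁺ [Ne]3s²3p³, Si²⁺ [Ne]3s².
Approximate IE_3 values (kJ/mol): Na 6910, N 4578, Cl 3822, Si 3232.
Overall IE_3 order: Si < Cl < N < Na.

Na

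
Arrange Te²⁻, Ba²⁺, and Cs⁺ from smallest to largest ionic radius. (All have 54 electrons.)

Ba²⁺ < Cs⁺ < Te²⁻

All of these have 54 electrons, so size is governed by nuclear charge alone: the more protons, the stronger the pull on the same electron cloud, and the smaller the ion.
Nuclear charges: Ba²⁺ (Z=56), Cs⁺ (Z=55), Te²⁻ (Z=52).
Smallest to largest: Ba²⁺ < Cs⁺ < Te²⁻.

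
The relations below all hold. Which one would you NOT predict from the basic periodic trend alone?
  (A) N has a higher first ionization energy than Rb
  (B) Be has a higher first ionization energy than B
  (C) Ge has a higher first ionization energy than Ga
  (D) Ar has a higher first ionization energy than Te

(B)

The general trend: first ionization energy increases across a period and decreases down a group.
(A) N (period 2, group 15) vs Rb (period 5, group 1): the stated order agrees with the simple trend.
(B) Be (period 2, group 2) vs B (period 2, group 13): the stated order contradicts the simple trend.
(C) Ge (period 4, group 14) vs Ga (period 4, group 13): the stated order agrees with the simple trend.
(D) Ar (period 3, group 18) vs Te (period 5, group 16): the stated order agrees with the simple trend.
The exception is (B): removing B's lone 2p electron is easier than breaking Be's filled 2s².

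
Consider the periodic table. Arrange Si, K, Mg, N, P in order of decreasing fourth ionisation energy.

Mg > N > K > P > Si

Consider each +3 ion: Si³⁺ still has 1 valence electron; K³⁺ is already 2 electrons into the core; Mg³⁺ is already 1 electron into the core; N³⁺ still has 2 valence electrons; P³⁺ still has 2 valence electrons.
Usually core removal costs more than valence removal, but here the competition is close: a tightly held n=2 valence electron can cost more to remove than an n=3 core electron, so the actual values have to decide it.
Valence configurations: Si³⁺ [Ne]3s¹, N³⁺ [He]2s², P³⁺ [Ne]3s².
The numbers (kJ/mol): Si 4356, K 5877, Mg 10543, N 7475, P 4964.
Putting it together, IE_4: Si < P < K < N < Mg.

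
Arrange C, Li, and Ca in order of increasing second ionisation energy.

Ca < C < Li

IE_2 is the cost of taking one more electron from the +1 cation: C⁺ still has 3 valence electrons; Li⁺ is the bare [He] core; Ca⁺ still has 1 valence electron.
Breaking into a closed-shell core is much more expensive than removing a leftover valence electron — Li has the largest IE_2 here.
Valence configurations: C⁺ [He]2s²2p¹, Ca⁺ [Ar]4s¹.
Tabulated IE_2 (kJ/mol): C 2353, Li 7298, Ca 1145.
Hence IE_2: Ca < C < Li.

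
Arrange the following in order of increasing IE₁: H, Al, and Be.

H is in period 1, group 1; Be is in period 2, group 2; Al is in period 3, group 13.
First ionization energy rises across a period (greater Z_eff holds electrons more tightly) and falls down a group (valence electrons are farther from the nucleus).
These sit on a diagonal, where the across-period and down-group effects partly cancel.
Be > Al: period and group pull opposite ways; the down-group shift dominates (900 vs 578 kJ/mol).
H > Be: period and group pull opposite ways; the down-group shift dominates (1312 vs 900 kJ/mol).
Tabulated first ionization energy (kJ/mol): H 1312, Be 900, Al 578.
So from lowest to highest: Al < Be < H.

Al < Be < H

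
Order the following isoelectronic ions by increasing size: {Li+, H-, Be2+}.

Be2+ < Li+ < H-

All of these have 2 electrons, so size is governed by nuclear charge alone: the more protons, the stronger the pull on the same electron cloud, and the smaller the ion.
Nuclear charges: Be2+ (Z=4), Li+ (Z=3), H- (Z=1).
Smallest to largest: Be2+ < Li+ < H-.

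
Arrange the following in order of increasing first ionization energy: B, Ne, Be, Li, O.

Li is in period 2, group 1; Be is in period 2, group 2; B is in period 2, group 13; O is in period 2, group 16; Ne is in period 2, group 18.
Across a period the outer electron is held more tightly (higher IE₁); down a group it sits in a higher shell, more shielded, and comes off more easily.
All lie in period 2; the across-period trend (first ionization energy increases left to right) applies, with the exception below.
Note the exception: Be has a higher first ionization energy than B, contrary to the simple trend — removing B's lone 2p electron is easier than breaking Be's filled 2s².
Tabulated first ionization energy (kJ/mol): Li 520, Be 900, B 801, O 1314, Ne 2081.
So from lowest to highest: Li < B < Be < O < Ne.

Li < B < Be < O < Ne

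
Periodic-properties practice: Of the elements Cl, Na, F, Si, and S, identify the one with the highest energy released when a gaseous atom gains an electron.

Atoms with high Z_eff and room in the valence shell (especially the halogens) have the most exothermic electron affinities.
These span different periods and groups, so the two trends combine.
Si > Na: both are in period 3; the period trend gives Si the larger value.
S > Si: S lies to the right of Si in period 3, so the across-period effect alone puts S higher.
F > S: both effects reinforce here, so F is clearly the higher of the two.
Cl > F: this pair runs against the simple trend — see the exception note.
Note the exception: Cl has a higher electron affinity than F, contrary to the simple trend — F's small 2p subshell makes the incoming electron feel strong e⁻–e⁻ repulsion, so Cl actually releases more energy on gaining an electron.
Tabulated electron affinity (kJ/mol): F 328, Na 53, Si 134, S 200, Cl 349.
The highest energy released when a gaseous atom gains an electron among these belongs to Cl.

Cl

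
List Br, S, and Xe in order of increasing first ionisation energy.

S is in period 3, group 16; Br is in period 4, group 17; Xe is in period 5, group 18.
Removing the outermost electron gets harder across a period and easier down a group.
These sit on a diagonal, where the across-period and down-group effects partly cancel.
Br > S: the two effects oppose for this pair; the across-period effect wins (1140 vs 1000 kJ/mol).
Xe > Br: period and group pull opposite ways; the across-period shift dominates (1170 vs 1140 kJ/mol).
Tabulated first ionization energy (kJ/mol): S 1000, Br 1140, Xe 1170.
So from lowest to highest: S < Br < Xe.

S, Br, Xe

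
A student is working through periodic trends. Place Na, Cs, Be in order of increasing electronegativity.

Cs < Na < Be

Be is in period 2, group 2; Na is in period 3, group 1; Cs is in period 6, group 1.
EN rises left→right (higher Z_eff, smaller atoms) and falls top→bottom (larger, more shielded atoms).
Here both period and group differ, so the two effects have to be weighed against each other.
Na > Cs: they share group 1; the group trend gives Na the larger value.
Be > Na: both effects reinforce here, so Be is clearly the higher of the two.
Approximate values (Pauling): Be 1.57, Na 0.93, Cs 0.79.
So from lowest to highest: Cs < Na < Be.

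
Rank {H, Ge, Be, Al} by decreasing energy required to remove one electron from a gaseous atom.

H > Be > Ge > Al

H is in period 1, group 1; Be is in period 2, group 2; Al is in period 3, group 13; Ge is in period 4, group 14.
First ionization energy rises across a period (greater Z_eff holds electrons more tightly) and falls down a group (valence electrons are farther from the nucleus).
A diagonal step moves right (one effect) and down (the opposite effect) at once.
Ge > Al: the two effects oppose for this pair; the across-period effect wins (762 vs 578 kJ/mol).
Be > Ge: the two effects oppose for this pair; the down-group effect wins (900 vs 762 kJ/mol).
H > Be: the two effects oppose for this pair; the down-group effect wins (1312 vs 900 kJ/mol).
For reference (kJ/mol): H 1312, Be 900, Al 578, Ge 762.
So from highest to lowest: H > Be > Ge > Al.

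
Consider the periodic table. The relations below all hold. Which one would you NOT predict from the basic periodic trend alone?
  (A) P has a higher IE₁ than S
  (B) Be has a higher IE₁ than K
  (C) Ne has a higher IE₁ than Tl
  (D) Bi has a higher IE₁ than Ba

The general trend: IE₁ increases across a period and decreases down a group.
(A) P (period 3, group 15) vs S (period 3, group 16): the stated order contradicts the simple trend.
(B) Be (period 2, group 2) vs K (period 4, group 1): the stated order agrees with the simple trend.
(C) Ne (period 2, group 18) vs Tl (period 6, group 13): the stated order agrees with the simple trend.
(D) Bi (period 6, group 15) vs Ba (period 6, group 2): the stated order agrees with the simple trend.
The exception is (A): S (3p⁴) ionizes more easily than half-filled P (3p³) because the paired 3p electron in S is pushed out by e⁻–e⁻ repulsion.

(A)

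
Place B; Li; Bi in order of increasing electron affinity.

B < Li < Bi

Li is in period 2, group 1; B is in period 2, group 13; Bi is in period 6, group 15.
Electron affinity generally becomes more exothermic across a period toward the halogens and less exothermic down a group.
Here both period and group differ, so the two effects have to be weighed against each other.
Li > B: this pair runs against the simple trend — see the exception note.
Bi > Li: period and group pull opposite ways; the across-period shift dominates (91 vs 60 kJ/mol).
Note the exception: Li has a higher electron affinity than B, contrary to the simple trend — B's ns²np¹ configuration gives only a small electron affinity — the sparsely filled np subshell binds an added electron weakly.
Tabulated electron affinity (kJ/mol): Li 60, B 27, Bi 91.
So from lowest to highest: B < Li < Bi.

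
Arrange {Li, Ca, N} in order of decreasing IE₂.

The second ionization energy removes an electron from the +1 ion. For each element: Li⁺ is the bare [He] core; Ca⁺ still has 1 valence electron; N⁺ still has 4 valence electrons.
Breaking into a closed-shell core is much more expensive than removing a leftover valence electron — Li has the largest IE_2 here.
Valence configurations: Ca⁺ [Ar]4s¹, N⁺ [He]2s²2p².
The numbers (kJ/mol): Li 7298, Ca 1145, N 2856.
Overall IE_2 order: Ca < N < Li.

Li > N > Ca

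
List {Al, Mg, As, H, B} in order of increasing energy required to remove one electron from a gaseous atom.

Al < Mg < B < As < H

H is in period 1, group 1; B is in period 2, group 13; Mg is in period 3, group 2; Al is in period 3, group 13; As is in period 4, group 15.
Removing the outermost electron gets harder across a period and easier down a group.
Neither a single period nor a single group — weigh both effects.
Mg > Al: this pair runs against the simple trend — see the exception note.
B > Mg: relative to Mg, both the across-period and down-group shifts push B's first ionization energy up.
As > B: period and group pull opposite ways; the across-period shift dominates (947 vs 801 kJ/mol).
H > As: the two effects oppose for this pair; the down-group effect wins (1312 vs 947 kJ/mol).
Note the exception: Mg has a higher first ionization energy than Al, contrary to the simple trend — Al's single 3p electron is easier to remove than one from Mg's filled 3s².
Tabulated first ionization energy (kJ/mol): H 1312, B 801, Mg 738, Al 578, As 947.
So from lowest to highest: Al < Mg < B < As < H.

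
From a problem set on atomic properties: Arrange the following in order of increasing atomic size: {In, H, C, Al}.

H < C < Al < In

H is in period 1, group 1; C is in period 2, group 14; Al is in period 3, group 13; In is in period 5, group 13.
Moving right in a period, electrons are added to the same shell under a stronger nuclear pull, so atoms get smaller; moving down, a new shell is opened and atoms get larger.
Neither a single period nor a single group — weigh both effects.
C > H: period and group pull opposite ways; the down-group shift dominates (75 vs 32 pm).
Al > C: relative to C, both the across-period and down-group shifts push Al's atomic radius up.
In > Al: In sits below Al in group 13, so the down-group effect alone puts In larger.
Tabulated atomic radius (pm): H 32, C 75, Al 126, In 142.
So from smallest to largest: H < C < Al < In.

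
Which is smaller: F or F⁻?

F

Forming F⁻ adds 1 electron to F. More electron–electron repulsion in the same shell, with unchanged nuclear charge, lets the cloud expand.
An anion is larger than its parent atom: F⁻ > F.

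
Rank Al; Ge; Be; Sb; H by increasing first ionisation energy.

H is in period 1, group 1; Be is in period 2, group 2; Al is in period 3, group 13; Ge is in period 4, group 14; Sb is in period 5, group 15.
Removing the outermost electron gets harder across a period and easier down a group.
These sit on a diagonal, where the across-period and down-group effects partly cancel.
Ge > Al: the two effects oppose for this pair; the across-period effect wins (762 vs 578 kJ/mol).
Sb > Ge: the two effects oppose for this pair; the across-period effect wins (831 vs 762 kJ/mol).
Be > Sb: the two effects oppose for this pair; the down-group effect wins (900 vs 831 kJ/mol).
H > Be: the two effects oppose for this pair; the down-group effect wins (1312 vs 900 kJ/mol).
Approximate values (kJ/mol): H 1312, Be 900, Al 578, Ge 762, Sb 831.
So from lowest to highest: Al < Ge < Sb < Be < H.

Al < Ge < Sb < Be < H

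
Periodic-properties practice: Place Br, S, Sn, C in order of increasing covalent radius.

C, S, Br, Sn

C is in period 2, group 14; S is in period 3, group 16; Br is in period 4, group 17; Sn is in period 5, group 14.
Across a period the added protons contract the valence shell; down a group each new principal shell makes the atom larger.
Neither a single period nor a single group — weigh both effects.
S > C: period and group pull opposite ways; the down-group shift dominates (103 vs 75 pm).
Br > S: period and group pull opposite ways; the down-group shift dominates (114 vs 103 pm).
Sn > Br: relative to Br, both the across-period and down-group shifts push Sn's atomic radius up.
Approximate values (pm): C 75, S 103, Br 114, Sn 140.
So from smallest to largest: C < S < Br < Sn.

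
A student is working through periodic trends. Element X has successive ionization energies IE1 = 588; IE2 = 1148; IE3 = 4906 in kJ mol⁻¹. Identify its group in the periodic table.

Look for the largest jump between consecutive ionization energies: IE3/IE2 ≈ 4.3, far larger than any earlier ratio.
That jump marks the point where a core electron is being removed. So the atom has 2 valence electrons.
A main-group element with 2 valence electrons is in group 2.

Group 2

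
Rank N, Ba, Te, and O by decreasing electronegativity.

Electronegativity increases across a period and decreases down a group, tracking effective nuclear charge and atomic size.
Here both period and group differ, so the two effects have to be weighed against each other.
Te > Ba: relative to Ba, both the across-period and down-group shifts push Te's electronegativity up.
N > Te: period and group pull opposite ways; the down-group shift dominates (3.04 vs 2.10).
O > N: O lies to the right of N in period 2, so the across-period effect alone puts O higher.
Tabulated electronegativity (Pauling): N 3.04, O 3.44, Te 2.10, Ba 0.89.
So from highest to lowest: O > N > Te > Ba.

O, N, Te, Ba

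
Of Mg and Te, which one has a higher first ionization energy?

Te

IE₁ increases left→right with effective nuclear charge and decreases top→bottom as the valence shell moves farther out.
Neither a single period nor a single group — weigh both effects.
Te > Mg: period and group pull opposite ways; the across-period shift dominates (869 vs 738 kJ/mol).
Tabulated first ionization energy (kJ/mol): Mg 738, Te 869.
So Te has the higher first ionization energy (Te > Mg).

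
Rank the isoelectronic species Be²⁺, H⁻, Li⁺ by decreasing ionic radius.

H⁻ > Li⁺ > Be²⁺

All of these have 2 electrons, so size is governed by nuclear charge alone: the more protons, the stronger the pull on the same electron cloud, and the smaller the ion.
Nuclear charges: Be²⁺ (Z=4), Li⁺ (Z=3), H⁻ (Z=1).
Largest to smallest: H⁻ > Li⁺ > Be²⁺.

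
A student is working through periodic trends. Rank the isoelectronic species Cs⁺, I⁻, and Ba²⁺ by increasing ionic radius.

All of these have 54 electrons, so size is governed by nuclear charge alone: the more protons, the stronger the pull on the same electron cloud, and the smaller the ion.
Nuclear charges: Ba²⁺ (Z=56), Cs⁺ (Z=55), I⁻ (Z=53).
Smallest to largest: Ba²⁺ < Cs⁺ < I⁻.

Ba²⁺ < Cs⁺ < I⁻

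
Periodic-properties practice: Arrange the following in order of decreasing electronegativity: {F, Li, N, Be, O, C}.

Li is in period 2, group 1; Be is in period 2, group 2; C is in period 2, group 14; N is in period 2, group 15; O is in period 2, group 16; F is in period 2, group 17.
Atoms toward the upper right of the periodic table pull bonding electrons most strongly.
All lie in period 2, so electronegativity increases left to right.
So from highest to lowest: F > O > N > C > Be > Li.

F > O > N > C > Be > Li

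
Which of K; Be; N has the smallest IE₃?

K

Consider each +2 ion: K²⁺ is already 1 electron into the core; Be²⁺ is the bare [He] core; N²⁺ still has 3 valence electrons.
Usually core removal costs more than valence removal, but here the competition is close: a tightly held n=2 valence electron can cost more to remove than an n=3 core electron, so the actual values have to decide it.
The numbers (kJ/mol): K 4420, Be 14849, N 4578.
So the third ionization energies run K < N < Be.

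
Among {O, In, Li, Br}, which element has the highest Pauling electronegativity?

O

Li is in period 2, group 1; O is in period 2, group 16; Br is in period 4, group 17; In is in period 5, group 13.
Atoms toward the upper right of the periodic table pull bonding electrons most strongly.
Here both period and group differ, so the two effects have to be weighed against each other.
In > Li: period and group pull opposite ways; the across-period shift dominates (1.78 vs 0.98).
Br > In: relative to In, both the across-period and down-group shifts push Br's electronegativity up.
O > Br: period and group pull opposite ways; the down-group shift dominates (3.44 vs 2.96).
For reference (Pauling): Li 0.98, O 3.44, Br 2.96, In 1.78.
The highest Pauling electronegativity among these belongs to O.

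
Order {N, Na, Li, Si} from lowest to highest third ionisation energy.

IE_3 is the cost of taking one more electron from the +2 cation: N²⁺ still has 3 valence electrons; Na²⁺ is already 1 electron into the core; Li²⁺ is already 1 electron into the core; Si²⁺ still has 2 valence electrons.
Breaking into a closed-shell core is much more expensive than removing a leftover valence electron — Na and Li have the largest IE_3 here.
Valence configurations: N²⁺ [He]2s²2p¹, Si²⁺ [Ne]3s².
Tabulated IE_3 (kJ/mol): N 4578, Na 6910, Li 11815, Si 3232.
Hence IE_3: Si < N < Na < Li.

Si < N < Na < Li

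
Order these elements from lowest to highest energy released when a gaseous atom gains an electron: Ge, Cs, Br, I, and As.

Atoms with high Z_eff and room in the valence shell (especially the halogens) have the most exothermic electron affinities.
Here both period and group differ, so the two effects have to be weighed against each other.
As > Cs: relative to Cs, both the across-period and down-group shifts push As's electron affinity up.
Ge > As: this pair runs against the simple trend — see the exception note.
I > Ge: period and group pull opposite ways; the across-period shift dominates (295 vs 119 kJ/mol).
Br > I: they share group 17; the group trend gives Br the larger value.
Note the exception: Ge has a higher electron affinity than As, contrary to the simple trend — adding an electron to As's half-filled 4p³ is unfavourable, so Ge (4p²) has the more exothermic EA.
Approximate values (kJ/mol): Ge 119, As 78, Br 325, I 295, Cs 46.
So from lowest to highest: Cs < As < Ge < I < Br.

Cs, As, Ge, I, Br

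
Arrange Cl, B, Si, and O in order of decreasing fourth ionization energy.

B > O > Cl > Si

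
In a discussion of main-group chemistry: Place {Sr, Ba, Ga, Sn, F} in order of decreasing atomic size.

F is in period 2, group 17; Ga is in period 4, group 13; Sr is in period 5, group 2; Sn is in period 5, group 14; Ba is in period 6, group 2.
Across a period the added protons contract the valence shell; down a group each new principal shell makes the atom larger.
Here both period and group differ, so the two effects have to be weighed against each other.
Ga > F: relative to F, both the across-period and down-group shifts push Ga's atomic radius up.
Sn > Ga: the two effects oppose for this pair; the down-group effect wins (140 vs 124 pm).
Sr > Sn: both are in period 5; the period trend gives Sr the larger value.
Ba > Sr: they share group 2; the group trend gives Ba the larger value.
For reference (pm): F 64, Ga 124, Sr 185, Sn 140, Ba 196.
So from largest to smallest: Ba > Sr > Sn > Ga > F.

Ba > Sr > Sn > Ga > F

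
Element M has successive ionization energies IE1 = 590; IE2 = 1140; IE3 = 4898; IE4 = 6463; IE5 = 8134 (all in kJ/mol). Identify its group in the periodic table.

Look for the largest jump between consecutive ionization energies: IE3/IE2 ≈ 4.3, far larger than any earlier ratio.
That jump marks the point where a core electron is being removed. So the atom has 2 valence electrons.
A main-group element with 2 valence electrons is in group 2.

Group 2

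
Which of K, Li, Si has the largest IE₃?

Li

IE_3 is the cost of taking one more electron from the +2 cation: K²⁺ is already 1 electron into the core; Li²⁺ is already 1 electron into the core; Si²⁺ still has 2 valence electrons.
Breaking into a closed-shell core is much more expensive than removing a leftover valence electron — K and Li have the largest IE_3 here.
Approximate IE_3 values (kJ/mol): K 4420, Li 11815, Si 3232.
So the third ionization energies run Si < K < Li.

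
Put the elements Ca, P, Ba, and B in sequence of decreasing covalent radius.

Ba, Ca, P, B

B is in period 2, group 13; P is in period 3, group 15; Ca is in period 4, group 2; Ba is in period 6, group 2.
Radius decreases left→right (rising Z_eff, same n) and increases top→bottom (higher n).
Neither a single period nor a single group — weigh both effects.
P > B: period and group pull opposite ways; the down-group shift dominates (111 vs 85 pm).
Ca > P: both effects reinforce here, so Ca is clearly the larger of the two.
Ba > Ca: Ba sits below Ca in group 2, so the down-group effect alone puts Ba larger.
Tabulated atomic radius (pm): B 85, P 111, Ca 171, Ba 196.
So from largest to smallest: Ba > Ca > P > B.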